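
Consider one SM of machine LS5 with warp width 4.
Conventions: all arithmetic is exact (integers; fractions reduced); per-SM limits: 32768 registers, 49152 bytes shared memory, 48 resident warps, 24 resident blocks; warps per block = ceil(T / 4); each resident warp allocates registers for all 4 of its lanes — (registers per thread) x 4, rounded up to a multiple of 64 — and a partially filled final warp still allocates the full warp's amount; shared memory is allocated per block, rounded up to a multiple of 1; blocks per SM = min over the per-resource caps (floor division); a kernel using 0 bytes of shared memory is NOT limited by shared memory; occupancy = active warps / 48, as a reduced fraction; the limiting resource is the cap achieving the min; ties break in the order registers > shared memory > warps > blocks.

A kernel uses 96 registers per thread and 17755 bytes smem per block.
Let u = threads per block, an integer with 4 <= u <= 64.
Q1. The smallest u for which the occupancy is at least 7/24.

Answer: u = 25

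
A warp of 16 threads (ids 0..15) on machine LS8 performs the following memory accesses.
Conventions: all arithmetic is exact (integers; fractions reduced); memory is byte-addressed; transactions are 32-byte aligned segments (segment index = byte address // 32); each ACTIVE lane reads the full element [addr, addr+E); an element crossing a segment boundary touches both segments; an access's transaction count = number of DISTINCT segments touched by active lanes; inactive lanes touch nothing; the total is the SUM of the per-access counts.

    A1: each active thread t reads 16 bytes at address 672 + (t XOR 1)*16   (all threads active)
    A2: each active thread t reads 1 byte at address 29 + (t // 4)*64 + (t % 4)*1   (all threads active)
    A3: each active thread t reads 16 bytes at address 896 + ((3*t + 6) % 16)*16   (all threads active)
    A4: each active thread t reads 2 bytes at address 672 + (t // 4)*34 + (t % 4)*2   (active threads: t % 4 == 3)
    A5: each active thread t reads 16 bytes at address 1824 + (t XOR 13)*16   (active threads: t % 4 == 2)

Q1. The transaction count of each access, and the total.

A1: 8 transactions
A2: 8 transactions
A3: 8 transactions
A4: 4 transactions
A5: 4 transactions

Answer: 8,8,8,4,4; total 32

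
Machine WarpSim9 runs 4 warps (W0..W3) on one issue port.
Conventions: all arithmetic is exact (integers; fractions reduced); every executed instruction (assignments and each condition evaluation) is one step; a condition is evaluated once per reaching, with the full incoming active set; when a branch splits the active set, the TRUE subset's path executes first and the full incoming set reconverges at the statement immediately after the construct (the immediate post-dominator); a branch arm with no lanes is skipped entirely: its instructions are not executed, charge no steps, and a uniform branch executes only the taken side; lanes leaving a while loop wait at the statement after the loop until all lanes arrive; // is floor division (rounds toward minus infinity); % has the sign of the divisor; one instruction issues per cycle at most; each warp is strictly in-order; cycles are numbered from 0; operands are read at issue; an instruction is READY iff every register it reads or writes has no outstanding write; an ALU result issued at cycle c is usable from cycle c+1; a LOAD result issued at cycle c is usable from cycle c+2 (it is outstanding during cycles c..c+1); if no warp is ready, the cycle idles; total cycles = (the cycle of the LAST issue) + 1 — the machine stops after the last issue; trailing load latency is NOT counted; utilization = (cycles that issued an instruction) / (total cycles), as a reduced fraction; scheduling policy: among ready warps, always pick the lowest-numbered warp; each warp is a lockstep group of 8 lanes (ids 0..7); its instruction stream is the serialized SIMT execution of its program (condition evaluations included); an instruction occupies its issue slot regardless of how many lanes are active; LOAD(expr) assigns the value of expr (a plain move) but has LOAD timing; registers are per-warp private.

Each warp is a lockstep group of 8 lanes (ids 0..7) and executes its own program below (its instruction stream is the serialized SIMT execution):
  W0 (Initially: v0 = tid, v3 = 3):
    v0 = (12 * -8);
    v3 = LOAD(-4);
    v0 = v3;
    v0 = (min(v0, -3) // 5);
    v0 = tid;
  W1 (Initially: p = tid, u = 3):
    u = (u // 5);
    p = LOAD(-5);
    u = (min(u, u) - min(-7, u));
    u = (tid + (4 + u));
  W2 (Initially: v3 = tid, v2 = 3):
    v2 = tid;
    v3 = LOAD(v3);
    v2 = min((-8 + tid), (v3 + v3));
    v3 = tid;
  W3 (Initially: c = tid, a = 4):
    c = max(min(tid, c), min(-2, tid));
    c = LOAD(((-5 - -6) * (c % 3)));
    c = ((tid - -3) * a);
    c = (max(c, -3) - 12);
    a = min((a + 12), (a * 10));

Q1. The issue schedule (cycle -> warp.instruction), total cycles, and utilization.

cycle 0: W0.I0
cycle 1: W0.I1
cycle 2: W1.I0
cycle 3: W0.I2
cycle 4: W0.I3
cycle 5: W0.I4
cycle 6: W1.I1
cycle 7: W1.I2
cycle 8: W1.I3
cycle 9: W2.I0
cycle 10: W2.I1
cycle 11: W3.I0
cycle 12: W2.I2
cycle 13: W2.I3
cycle 14: W3.I1
cycle 15: idle
cycle 16: W3.I2
cycle 17: W3.I3
cycle 18: W3.I4

Answer: 19 cycles, utilization 18/19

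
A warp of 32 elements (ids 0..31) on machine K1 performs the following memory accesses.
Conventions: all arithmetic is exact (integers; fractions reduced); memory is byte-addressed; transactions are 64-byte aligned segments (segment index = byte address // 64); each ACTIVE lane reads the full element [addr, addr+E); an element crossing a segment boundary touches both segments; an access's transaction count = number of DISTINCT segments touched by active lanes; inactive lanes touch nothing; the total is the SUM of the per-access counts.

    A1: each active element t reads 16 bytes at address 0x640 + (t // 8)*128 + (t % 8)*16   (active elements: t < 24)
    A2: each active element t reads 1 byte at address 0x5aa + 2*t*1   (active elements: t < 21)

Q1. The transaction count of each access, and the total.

A1: 6 transactions
A2: 2 transactions

Answer: 6,2; total 8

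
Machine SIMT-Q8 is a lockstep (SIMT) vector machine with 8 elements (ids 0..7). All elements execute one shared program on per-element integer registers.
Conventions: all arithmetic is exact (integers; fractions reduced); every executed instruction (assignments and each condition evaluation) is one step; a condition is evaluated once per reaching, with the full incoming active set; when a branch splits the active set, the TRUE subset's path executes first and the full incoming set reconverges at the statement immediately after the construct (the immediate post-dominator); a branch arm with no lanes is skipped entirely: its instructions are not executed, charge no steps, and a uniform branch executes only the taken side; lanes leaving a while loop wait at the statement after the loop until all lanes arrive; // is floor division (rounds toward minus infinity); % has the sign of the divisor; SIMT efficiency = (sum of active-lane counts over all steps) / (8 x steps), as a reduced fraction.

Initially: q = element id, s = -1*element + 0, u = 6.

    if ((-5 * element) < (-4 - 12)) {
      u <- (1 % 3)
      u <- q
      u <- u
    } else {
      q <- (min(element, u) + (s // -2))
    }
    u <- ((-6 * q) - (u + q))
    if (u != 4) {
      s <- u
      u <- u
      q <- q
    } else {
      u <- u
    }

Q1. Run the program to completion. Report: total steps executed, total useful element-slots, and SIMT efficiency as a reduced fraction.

Answer: 10 steps, 64 useful, 4/5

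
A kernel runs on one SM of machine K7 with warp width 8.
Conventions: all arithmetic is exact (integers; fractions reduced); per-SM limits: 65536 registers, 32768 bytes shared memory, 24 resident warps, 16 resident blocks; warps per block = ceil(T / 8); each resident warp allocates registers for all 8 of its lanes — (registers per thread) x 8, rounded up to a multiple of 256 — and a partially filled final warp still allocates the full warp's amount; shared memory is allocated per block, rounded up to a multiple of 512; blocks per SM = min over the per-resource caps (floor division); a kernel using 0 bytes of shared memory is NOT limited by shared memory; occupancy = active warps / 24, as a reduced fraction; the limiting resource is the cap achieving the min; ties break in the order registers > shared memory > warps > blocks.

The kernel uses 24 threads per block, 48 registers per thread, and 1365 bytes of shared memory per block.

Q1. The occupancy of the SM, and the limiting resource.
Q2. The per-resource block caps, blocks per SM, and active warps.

Answer: occupancy 1, limited by warps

registers: 42 blocks
shared memory: 21 blocks
warps: 8 blocks
blocks: 16 blocks

Answer: 8 blocks, 24 active warps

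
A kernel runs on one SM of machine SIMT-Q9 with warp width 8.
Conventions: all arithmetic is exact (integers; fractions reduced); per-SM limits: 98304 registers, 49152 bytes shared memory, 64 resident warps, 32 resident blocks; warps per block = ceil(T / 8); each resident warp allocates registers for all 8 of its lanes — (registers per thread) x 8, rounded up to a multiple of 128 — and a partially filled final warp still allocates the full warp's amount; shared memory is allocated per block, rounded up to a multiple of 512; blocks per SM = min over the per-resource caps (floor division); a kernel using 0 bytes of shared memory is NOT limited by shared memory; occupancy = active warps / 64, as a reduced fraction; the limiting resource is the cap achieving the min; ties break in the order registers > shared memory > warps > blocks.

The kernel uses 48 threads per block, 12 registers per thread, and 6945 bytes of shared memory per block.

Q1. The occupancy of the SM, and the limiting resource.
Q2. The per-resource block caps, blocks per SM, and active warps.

Answer: occupancy 9/16, limited by shared memory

registers: 128 blocks
shared memory: 6 blocks
warps: 10 blocks
blocks: 32 blocks

Answer: 6 blocks, 36 active warps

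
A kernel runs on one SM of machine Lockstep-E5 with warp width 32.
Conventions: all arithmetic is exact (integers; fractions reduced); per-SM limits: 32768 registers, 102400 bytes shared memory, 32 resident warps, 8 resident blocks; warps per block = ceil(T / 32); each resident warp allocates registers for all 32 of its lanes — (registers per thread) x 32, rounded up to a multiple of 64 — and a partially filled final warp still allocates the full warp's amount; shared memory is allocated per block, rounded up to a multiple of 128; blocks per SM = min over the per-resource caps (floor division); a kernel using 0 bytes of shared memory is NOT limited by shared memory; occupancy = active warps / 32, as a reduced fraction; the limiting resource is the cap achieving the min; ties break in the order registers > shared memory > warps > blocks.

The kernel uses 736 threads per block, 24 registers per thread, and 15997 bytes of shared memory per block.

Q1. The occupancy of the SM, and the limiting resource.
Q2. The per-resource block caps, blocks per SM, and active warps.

Answer: occupancy 23/32, limited by registers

registers: 1 block
shared memory: 6 blocks
warps: 1 block
blocks: 8 blocks

Answer: 1 block, 23 active warps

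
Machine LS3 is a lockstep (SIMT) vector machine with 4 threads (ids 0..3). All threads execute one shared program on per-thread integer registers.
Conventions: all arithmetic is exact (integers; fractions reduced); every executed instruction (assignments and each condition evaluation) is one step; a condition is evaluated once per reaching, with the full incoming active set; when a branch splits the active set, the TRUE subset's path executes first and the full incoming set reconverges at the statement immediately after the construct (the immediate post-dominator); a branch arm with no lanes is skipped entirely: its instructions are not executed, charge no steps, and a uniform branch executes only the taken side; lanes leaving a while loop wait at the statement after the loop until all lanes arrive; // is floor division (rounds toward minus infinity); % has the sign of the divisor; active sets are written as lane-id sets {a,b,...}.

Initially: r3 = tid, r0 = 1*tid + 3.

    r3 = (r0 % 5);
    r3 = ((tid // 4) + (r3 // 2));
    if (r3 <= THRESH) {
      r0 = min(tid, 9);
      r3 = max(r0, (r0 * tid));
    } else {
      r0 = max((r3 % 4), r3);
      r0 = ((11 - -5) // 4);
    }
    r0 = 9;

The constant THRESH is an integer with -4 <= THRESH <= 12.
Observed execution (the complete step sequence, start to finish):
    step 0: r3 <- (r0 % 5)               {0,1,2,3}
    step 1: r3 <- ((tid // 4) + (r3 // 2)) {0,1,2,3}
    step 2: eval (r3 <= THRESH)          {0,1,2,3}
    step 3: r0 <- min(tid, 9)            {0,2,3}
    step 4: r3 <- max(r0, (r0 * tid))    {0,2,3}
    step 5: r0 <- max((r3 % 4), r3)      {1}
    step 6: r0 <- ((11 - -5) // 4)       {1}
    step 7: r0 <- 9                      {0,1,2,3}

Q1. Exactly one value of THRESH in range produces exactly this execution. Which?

Answer: THRESH = 1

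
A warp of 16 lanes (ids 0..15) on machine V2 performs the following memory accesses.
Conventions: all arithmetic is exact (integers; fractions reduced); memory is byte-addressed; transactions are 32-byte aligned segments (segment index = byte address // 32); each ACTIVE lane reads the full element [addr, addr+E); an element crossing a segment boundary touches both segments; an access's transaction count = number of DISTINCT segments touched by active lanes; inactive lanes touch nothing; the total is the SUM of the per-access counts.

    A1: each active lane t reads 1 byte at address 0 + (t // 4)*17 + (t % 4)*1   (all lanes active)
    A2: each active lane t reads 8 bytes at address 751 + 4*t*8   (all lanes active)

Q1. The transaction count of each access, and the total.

A1: 2 transactions
A2: 16 transactions

Answer: 2,16; total 18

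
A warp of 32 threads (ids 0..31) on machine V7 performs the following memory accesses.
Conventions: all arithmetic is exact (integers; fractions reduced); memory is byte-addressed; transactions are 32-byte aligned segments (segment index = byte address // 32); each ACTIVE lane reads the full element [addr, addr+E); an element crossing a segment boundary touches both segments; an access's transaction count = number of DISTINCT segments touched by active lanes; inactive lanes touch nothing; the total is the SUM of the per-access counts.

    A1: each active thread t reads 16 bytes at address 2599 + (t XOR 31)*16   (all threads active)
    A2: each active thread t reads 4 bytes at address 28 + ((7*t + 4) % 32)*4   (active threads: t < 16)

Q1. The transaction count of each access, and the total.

A1: 17 transactions
A2: 5 transactions

Answer: 17,5; total 22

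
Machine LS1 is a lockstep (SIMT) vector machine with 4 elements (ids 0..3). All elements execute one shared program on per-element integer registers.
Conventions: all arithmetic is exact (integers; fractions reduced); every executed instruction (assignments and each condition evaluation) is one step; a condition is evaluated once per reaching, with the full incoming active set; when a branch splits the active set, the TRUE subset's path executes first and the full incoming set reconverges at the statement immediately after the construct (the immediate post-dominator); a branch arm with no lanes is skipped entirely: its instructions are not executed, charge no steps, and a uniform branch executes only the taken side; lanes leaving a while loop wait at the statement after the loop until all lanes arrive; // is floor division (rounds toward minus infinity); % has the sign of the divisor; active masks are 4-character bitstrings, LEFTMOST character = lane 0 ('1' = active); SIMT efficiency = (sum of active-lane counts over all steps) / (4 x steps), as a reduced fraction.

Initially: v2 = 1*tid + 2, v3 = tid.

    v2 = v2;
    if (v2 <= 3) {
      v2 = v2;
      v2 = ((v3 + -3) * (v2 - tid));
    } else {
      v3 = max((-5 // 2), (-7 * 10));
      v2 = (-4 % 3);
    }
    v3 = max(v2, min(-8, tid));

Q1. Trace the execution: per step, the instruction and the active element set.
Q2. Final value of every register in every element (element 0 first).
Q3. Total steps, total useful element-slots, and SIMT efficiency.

step 0: v2 <- v2                     1111
step 1: eval (v2 <= 3)               1111
step 2: v2 <- v2                     1100
step 3: v2 <- ((v3 + -3) * (v2 - tid)) 1100
step 4: v3 <- max((-5 // 2), (-7 * 10)) 0011
step 5: v2 <- (-4 % 3)               0011
step 6: v3 <- max(v2, min(-8, tid))  1111

Answer: 7 steps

v2: -6,-4,2,2
v3: -6,-4,2,2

steps = 7; useful = 20; efficiency = 20/28 = 5/7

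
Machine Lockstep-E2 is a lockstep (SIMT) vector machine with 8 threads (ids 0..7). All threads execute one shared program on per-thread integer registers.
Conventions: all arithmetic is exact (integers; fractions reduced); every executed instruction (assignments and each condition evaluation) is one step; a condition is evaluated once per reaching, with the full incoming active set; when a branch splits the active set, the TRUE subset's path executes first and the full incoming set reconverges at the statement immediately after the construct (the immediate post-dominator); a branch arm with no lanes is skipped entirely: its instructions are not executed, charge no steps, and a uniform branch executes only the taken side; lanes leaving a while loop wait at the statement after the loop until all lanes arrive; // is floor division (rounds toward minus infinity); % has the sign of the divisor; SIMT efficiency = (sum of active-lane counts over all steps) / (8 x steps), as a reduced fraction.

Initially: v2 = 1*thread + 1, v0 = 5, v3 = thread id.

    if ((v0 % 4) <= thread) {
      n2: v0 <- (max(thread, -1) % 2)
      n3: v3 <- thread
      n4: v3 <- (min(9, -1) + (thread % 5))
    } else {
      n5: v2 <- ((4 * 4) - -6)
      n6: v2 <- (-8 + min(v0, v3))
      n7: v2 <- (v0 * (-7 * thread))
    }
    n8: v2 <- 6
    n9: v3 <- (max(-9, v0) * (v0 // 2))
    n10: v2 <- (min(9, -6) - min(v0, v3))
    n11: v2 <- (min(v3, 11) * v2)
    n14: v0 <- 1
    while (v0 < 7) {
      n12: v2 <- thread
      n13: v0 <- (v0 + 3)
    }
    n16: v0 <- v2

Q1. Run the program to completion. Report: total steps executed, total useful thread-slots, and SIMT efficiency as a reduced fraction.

Answer: 20 steps, 136 useful, 17/20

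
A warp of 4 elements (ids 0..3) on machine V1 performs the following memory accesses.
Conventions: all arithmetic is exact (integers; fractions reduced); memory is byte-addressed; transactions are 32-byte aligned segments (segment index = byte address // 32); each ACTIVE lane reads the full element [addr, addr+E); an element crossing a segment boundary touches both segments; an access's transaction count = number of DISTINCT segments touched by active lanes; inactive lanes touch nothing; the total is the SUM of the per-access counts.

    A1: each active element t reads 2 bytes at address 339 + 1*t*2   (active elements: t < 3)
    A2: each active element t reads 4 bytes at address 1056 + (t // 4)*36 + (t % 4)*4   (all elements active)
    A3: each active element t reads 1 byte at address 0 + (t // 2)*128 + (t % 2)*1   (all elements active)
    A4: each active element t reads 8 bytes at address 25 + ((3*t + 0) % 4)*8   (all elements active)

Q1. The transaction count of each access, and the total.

A1: 1 transaction
A2: 1 transaction
A3: 2 transactions
A4: 2 transactions

Answer: 1,1,2,2; total 6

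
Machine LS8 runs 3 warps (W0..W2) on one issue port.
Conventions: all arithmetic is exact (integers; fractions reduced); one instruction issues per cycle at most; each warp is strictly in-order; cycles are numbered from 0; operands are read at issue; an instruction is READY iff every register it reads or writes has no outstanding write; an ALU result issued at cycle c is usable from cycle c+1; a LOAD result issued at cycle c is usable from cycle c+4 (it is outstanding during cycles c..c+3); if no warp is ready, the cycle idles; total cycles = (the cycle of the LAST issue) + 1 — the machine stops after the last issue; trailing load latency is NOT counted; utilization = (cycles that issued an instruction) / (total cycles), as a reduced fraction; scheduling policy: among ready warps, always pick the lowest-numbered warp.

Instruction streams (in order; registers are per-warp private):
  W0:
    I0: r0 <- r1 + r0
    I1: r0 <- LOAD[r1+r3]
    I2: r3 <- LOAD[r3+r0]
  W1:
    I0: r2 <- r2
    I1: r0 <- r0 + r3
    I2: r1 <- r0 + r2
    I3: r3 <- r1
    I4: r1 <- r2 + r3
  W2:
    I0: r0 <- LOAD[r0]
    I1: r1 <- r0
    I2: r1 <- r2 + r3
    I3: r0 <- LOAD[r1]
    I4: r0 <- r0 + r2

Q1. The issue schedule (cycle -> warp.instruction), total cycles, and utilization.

cycle 0: W0.I0
cycle 1: W0.I1
cycle 2: W1.I0
cycle 3: W1.I1
cycle 4: W1.I2
cycle 5: W0.I2
cycle 6: W1.I3
cycle 7: W1.I4
cycle 8: W2.I0
cycle 9: idle
cycle 10: idle
cycle 11: idle
cycle 12: W2.I1
cycle 13: W2.I2
cycle 14: W2.I3
cycle 15: idle
cycle 16: idle
cycle 17: idle
cycle 18: W2.I4

Answer: 19 cycles, utilization 13/19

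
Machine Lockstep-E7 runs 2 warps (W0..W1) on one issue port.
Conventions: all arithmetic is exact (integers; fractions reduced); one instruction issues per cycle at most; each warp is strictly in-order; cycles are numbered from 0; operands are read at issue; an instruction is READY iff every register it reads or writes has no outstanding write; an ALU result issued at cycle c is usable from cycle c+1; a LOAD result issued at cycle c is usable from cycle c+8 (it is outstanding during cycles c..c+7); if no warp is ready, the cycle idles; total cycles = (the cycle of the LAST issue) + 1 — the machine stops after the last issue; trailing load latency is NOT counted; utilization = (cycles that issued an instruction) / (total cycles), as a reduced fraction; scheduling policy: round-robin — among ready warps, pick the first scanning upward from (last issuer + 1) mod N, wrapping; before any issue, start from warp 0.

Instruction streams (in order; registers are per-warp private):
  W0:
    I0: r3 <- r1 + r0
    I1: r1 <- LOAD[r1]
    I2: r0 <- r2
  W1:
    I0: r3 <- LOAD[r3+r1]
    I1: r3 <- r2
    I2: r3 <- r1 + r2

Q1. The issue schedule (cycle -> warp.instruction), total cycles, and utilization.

cycle 0: W0.I0
cycle 1: W1.I0
cycle 2: W0.I1
cycle 3: W0.I2
cycle 4: idle
cycle 5: idle
cycle 6: idle
cycle 7: idle
cycle 8: idle
cycle 9: W1.I1
cycle 10: W1.I2

Answer: 11 cycles, utilization 6/11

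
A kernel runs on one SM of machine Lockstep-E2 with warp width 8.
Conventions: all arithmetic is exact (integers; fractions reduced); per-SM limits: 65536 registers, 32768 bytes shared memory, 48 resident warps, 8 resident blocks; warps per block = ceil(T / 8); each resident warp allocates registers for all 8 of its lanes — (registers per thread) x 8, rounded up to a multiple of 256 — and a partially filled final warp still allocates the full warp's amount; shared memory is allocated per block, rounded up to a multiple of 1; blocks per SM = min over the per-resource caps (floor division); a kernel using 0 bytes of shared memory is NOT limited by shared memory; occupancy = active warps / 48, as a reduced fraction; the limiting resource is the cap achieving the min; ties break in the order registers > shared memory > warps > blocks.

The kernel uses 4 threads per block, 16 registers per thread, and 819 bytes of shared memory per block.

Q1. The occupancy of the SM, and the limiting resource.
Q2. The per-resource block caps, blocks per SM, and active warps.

Answer: occupancy 1/6, limited by blocks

registers: 256 blocks
shared memory: 40 blocks
warps: 48 blocks
blocks: 8 blocks

Answer: 8 blocks, 8 active warps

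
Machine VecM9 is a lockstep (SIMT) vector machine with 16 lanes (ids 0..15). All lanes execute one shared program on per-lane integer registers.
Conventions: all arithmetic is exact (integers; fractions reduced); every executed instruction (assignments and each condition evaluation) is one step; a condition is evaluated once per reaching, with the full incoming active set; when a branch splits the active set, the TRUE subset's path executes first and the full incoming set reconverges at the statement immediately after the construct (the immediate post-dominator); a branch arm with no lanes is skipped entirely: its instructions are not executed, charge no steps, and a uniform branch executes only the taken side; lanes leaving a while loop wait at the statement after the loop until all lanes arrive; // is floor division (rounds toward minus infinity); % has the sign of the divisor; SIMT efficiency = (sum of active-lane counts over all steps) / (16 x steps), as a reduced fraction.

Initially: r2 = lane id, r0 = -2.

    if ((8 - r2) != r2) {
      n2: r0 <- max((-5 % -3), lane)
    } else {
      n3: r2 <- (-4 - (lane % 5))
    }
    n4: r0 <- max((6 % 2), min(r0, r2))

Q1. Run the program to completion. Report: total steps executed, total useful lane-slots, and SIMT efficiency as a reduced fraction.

Answer: 4 steps, 48 useful, 3/4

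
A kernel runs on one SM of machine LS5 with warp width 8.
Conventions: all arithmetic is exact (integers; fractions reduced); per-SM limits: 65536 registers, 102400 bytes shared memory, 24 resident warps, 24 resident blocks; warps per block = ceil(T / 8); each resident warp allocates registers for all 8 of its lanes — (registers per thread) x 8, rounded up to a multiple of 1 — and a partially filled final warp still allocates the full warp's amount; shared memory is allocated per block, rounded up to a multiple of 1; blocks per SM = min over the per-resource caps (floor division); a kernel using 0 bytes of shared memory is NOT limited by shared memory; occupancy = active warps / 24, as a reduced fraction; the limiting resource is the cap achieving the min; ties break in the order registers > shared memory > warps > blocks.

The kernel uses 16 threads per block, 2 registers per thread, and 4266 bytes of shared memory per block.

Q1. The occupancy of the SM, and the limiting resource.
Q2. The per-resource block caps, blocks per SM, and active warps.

Answer: occupancy 1, limited by warps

registers: 2048 blocks
shared memory: 24 blocks
warps: 12 blocks
blocks: 24 blocks

Answer: 12 blocks, 24 active warps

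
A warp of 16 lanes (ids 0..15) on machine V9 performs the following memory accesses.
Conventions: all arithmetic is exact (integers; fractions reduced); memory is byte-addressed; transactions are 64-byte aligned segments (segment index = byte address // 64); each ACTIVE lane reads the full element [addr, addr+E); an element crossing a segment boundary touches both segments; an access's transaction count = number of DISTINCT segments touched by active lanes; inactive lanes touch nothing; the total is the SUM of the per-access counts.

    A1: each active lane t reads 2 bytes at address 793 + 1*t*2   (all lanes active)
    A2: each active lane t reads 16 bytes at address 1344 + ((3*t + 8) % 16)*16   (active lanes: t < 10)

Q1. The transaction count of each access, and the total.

A1: 1 transaction
A2: 4 transactions

Answer: 1,4; total 5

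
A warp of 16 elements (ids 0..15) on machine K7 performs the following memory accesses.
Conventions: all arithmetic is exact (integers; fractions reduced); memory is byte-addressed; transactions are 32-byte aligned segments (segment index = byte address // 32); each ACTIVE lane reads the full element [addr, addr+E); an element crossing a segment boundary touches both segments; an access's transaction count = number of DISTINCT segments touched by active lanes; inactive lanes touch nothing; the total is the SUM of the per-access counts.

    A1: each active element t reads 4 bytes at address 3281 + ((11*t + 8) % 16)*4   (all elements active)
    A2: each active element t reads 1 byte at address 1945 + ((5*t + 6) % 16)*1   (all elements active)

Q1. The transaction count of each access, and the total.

A1: 3 transactions
A2: 2 transactions

Answer: 3,2; total 5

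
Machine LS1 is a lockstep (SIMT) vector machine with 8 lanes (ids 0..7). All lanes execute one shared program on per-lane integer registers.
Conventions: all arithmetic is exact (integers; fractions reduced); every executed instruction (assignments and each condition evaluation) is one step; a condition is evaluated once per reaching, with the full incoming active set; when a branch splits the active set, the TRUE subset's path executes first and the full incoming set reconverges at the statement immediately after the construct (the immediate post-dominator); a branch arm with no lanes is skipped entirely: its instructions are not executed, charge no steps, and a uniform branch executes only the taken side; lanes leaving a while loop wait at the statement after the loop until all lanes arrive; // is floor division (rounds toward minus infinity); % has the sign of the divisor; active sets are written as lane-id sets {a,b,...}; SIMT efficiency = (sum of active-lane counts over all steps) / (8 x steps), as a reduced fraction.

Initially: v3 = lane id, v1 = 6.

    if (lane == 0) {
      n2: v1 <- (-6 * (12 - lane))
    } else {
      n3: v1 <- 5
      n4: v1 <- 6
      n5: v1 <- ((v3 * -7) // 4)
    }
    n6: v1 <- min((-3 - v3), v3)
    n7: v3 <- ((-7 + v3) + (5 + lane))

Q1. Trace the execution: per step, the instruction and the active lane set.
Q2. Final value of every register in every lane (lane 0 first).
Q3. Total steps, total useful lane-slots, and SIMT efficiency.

step 0: eval (lane == 0)             {0,1,2,3,4,5,6,7}
step 1: v1 <- (-6 * (12 - lane))     {0}
step 2: v1 <- 5                      {1,2,3,4,5,6,7}
step 3: v1 <- 6                      {1,2,3,4,5,6,7}
step 4: v1 <- ((v3 * -7) // 4)       {1,2,3,4,5,6,7}
step 5: v1 <- min((-3 - v3), v3)     {0,1,2,3,4,5,6,7}
step 6: v3 <- ((-7 + v3) + (5 + lane)) {0,1,2,3,4,5,6,7}

Answer: 7 steps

v3: -2,0,2,4,6,8,10,12
v1: -3,-4,-5,-6,-7,-8,-9,-10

steps = 7; useful = 46; efficiency = 46/56 = 23/28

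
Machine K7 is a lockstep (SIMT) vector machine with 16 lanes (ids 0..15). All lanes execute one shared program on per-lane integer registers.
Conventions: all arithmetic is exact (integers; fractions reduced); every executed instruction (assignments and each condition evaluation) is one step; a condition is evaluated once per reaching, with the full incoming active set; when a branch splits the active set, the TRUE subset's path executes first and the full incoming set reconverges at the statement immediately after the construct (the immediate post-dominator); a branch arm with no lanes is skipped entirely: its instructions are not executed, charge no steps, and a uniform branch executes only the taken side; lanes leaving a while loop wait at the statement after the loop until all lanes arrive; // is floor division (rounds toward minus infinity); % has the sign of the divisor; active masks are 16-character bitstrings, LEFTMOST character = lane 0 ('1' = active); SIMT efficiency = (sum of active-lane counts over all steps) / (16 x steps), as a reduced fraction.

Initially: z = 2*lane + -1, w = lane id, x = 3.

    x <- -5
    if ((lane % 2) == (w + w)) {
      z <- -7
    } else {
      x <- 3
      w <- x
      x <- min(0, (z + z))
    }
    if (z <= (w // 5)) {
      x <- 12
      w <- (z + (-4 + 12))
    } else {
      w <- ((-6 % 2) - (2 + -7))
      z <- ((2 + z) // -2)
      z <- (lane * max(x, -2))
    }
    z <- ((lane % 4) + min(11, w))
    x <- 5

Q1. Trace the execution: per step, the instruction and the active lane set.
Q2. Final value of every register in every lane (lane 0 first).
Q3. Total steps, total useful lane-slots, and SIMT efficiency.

step 0: x <- -5                      1111111111111111
step 1: eval ((lane % 2) == (w + w)) 1111111111111111
step 2: z <- -7                      1000000000000000
step 3: x <- 3                       0111111111111111
step 4: w <- x                       0111111111111111
step 5: x <- min(0, (z + z))         0111111111111111
step 6: eval (z <= (w // 5))         1111111111111111
step 7: x <- 12                      1000000000000000
step 8: w <- (z + (-4 + 12))         1000000000000000
step 9: w <- ((-6 % 2) - (2 + -7))   0111111111111111
step 10: z <- ((2 + z) // -2)         0111111111111111
step 11: z <- (lane * max(x, -2))     0111111111111111
step 12: z <- ((lane % 4) + min(11, w)) 1111111111111111
step 13: x <- 5                       1111111111111111

Answer: 14 steps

z: 1,6,7,8,5,6,7,8,5,6,7,8,5,6,7,8
w: 1,5,5,5,5,5,5,5,5,5,5,5,5,5,5,5
x: 5,5,5,5,5,5,5,5,5,5,5,5,5,5,5,5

steps = 14; useful = 173; efficiency = 173/224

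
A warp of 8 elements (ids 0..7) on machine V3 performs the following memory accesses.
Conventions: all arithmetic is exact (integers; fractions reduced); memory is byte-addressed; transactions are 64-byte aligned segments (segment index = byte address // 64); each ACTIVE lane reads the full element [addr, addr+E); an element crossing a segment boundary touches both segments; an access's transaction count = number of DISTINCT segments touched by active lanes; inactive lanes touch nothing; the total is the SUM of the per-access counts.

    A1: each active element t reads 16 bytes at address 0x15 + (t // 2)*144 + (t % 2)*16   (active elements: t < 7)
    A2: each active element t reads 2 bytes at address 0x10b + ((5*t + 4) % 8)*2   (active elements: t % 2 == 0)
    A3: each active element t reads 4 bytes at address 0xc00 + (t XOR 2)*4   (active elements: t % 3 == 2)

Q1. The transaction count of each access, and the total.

A1: 6 transactions
A2: 1 transaction
A3: 1 transaction

Answer: 6,1,1; total 8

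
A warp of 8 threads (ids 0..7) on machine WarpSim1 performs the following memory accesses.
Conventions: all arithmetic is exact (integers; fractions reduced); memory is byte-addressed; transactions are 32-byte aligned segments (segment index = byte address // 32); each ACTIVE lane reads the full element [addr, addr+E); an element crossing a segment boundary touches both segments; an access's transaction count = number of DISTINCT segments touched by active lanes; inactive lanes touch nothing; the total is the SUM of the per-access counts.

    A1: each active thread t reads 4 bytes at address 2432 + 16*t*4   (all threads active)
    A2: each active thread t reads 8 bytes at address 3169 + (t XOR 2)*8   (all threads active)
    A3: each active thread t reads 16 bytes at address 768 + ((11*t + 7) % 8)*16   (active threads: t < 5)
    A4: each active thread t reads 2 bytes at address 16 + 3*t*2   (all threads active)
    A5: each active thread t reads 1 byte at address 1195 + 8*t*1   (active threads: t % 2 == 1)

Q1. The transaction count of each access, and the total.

A1: 8 transactions
A2: 3 transactions
A3: 4 transactions
A4: 2 transactions
A5: 3 transactions

Answer: 8,3,4,2,3; total 20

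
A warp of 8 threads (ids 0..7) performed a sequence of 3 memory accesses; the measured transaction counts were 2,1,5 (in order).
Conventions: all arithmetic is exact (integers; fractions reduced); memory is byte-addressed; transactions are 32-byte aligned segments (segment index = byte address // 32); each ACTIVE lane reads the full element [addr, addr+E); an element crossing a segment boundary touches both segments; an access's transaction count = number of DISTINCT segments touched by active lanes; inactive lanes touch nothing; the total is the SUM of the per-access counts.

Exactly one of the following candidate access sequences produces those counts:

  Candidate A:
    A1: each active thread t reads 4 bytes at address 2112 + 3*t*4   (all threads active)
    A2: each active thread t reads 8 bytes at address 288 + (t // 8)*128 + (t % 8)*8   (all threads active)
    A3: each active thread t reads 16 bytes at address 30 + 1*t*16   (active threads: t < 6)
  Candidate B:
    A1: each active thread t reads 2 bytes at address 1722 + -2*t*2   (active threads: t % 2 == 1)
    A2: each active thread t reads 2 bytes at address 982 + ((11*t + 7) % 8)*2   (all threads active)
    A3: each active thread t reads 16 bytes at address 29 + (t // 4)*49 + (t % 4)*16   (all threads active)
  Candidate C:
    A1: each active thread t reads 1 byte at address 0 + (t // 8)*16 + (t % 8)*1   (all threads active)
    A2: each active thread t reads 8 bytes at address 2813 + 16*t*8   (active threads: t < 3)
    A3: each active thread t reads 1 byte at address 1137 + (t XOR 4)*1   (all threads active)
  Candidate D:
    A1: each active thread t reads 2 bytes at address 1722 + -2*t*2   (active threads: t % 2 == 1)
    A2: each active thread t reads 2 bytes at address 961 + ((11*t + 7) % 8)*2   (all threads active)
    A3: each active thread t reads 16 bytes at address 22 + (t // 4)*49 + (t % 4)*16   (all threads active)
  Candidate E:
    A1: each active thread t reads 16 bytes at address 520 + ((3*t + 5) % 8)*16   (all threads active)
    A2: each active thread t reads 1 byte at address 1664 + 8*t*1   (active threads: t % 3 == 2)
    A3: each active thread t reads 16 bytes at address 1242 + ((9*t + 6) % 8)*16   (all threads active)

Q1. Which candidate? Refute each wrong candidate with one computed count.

A: A1 gives 3 transactions, not 2
B: A2 gives 2 transactions, not 1
C: A1 gives 1 transaction, not 2
E: A1 gives 5 transactions, not 2
D: all counts match (2,1,5)

Answer: D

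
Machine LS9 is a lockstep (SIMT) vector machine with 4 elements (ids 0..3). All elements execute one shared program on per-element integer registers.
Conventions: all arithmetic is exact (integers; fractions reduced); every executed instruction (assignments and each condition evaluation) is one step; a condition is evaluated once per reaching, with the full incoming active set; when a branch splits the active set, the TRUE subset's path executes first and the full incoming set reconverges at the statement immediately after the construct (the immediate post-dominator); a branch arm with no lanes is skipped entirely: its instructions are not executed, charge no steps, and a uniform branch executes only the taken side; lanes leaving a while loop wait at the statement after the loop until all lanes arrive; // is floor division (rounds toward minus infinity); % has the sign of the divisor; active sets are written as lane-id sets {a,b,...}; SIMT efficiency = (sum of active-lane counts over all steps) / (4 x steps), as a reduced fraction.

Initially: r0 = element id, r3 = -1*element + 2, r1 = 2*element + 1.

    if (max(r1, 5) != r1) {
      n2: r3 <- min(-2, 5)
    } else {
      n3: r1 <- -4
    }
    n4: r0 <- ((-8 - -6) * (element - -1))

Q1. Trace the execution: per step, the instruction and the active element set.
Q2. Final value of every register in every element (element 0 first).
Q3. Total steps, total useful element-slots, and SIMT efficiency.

step 0: eval (max(r1, 5) != r1)      {0,1,2,3}
step 1: r3 <- min(-2, 5)             {0,1}
step 2: r1 <- -4                     {2,3}
step 3: r0 <- ((-8 - -6) * (element - -1)) {0,1,2,3}

Answer: 4 steps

r0: -2,-4,-6,-8
r3: -2,-2,0,-1
r1: 1,3,-4,-4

steps = 4; useful = 12; efficiency = 12/16 = 3/4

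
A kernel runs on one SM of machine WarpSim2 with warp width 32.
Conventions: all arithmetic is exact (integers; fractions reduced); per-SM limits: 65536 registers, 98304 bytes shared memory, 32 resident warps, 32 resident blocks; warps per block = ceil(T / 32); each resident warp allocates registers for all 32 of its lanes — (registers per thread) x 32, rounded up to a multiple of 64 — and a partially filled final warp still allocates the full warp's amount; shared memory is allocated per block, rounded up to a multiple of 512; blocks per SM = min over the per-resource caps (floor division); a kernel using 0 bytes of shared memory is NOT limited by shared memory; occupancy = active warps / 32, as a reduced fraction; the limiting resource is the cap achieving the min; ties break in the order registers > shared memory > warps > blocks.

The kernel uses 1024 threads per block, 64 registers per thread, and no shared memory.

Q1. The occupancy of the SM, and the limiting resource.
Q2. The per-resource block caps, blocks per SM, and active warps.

Answer: occupancy 1, limited by registers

registers: 1 block
shared memory: no limit (kernel uses none)
warps: 1 block
blocks: 32 blocks

Answer: 1 block, 32 active warps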